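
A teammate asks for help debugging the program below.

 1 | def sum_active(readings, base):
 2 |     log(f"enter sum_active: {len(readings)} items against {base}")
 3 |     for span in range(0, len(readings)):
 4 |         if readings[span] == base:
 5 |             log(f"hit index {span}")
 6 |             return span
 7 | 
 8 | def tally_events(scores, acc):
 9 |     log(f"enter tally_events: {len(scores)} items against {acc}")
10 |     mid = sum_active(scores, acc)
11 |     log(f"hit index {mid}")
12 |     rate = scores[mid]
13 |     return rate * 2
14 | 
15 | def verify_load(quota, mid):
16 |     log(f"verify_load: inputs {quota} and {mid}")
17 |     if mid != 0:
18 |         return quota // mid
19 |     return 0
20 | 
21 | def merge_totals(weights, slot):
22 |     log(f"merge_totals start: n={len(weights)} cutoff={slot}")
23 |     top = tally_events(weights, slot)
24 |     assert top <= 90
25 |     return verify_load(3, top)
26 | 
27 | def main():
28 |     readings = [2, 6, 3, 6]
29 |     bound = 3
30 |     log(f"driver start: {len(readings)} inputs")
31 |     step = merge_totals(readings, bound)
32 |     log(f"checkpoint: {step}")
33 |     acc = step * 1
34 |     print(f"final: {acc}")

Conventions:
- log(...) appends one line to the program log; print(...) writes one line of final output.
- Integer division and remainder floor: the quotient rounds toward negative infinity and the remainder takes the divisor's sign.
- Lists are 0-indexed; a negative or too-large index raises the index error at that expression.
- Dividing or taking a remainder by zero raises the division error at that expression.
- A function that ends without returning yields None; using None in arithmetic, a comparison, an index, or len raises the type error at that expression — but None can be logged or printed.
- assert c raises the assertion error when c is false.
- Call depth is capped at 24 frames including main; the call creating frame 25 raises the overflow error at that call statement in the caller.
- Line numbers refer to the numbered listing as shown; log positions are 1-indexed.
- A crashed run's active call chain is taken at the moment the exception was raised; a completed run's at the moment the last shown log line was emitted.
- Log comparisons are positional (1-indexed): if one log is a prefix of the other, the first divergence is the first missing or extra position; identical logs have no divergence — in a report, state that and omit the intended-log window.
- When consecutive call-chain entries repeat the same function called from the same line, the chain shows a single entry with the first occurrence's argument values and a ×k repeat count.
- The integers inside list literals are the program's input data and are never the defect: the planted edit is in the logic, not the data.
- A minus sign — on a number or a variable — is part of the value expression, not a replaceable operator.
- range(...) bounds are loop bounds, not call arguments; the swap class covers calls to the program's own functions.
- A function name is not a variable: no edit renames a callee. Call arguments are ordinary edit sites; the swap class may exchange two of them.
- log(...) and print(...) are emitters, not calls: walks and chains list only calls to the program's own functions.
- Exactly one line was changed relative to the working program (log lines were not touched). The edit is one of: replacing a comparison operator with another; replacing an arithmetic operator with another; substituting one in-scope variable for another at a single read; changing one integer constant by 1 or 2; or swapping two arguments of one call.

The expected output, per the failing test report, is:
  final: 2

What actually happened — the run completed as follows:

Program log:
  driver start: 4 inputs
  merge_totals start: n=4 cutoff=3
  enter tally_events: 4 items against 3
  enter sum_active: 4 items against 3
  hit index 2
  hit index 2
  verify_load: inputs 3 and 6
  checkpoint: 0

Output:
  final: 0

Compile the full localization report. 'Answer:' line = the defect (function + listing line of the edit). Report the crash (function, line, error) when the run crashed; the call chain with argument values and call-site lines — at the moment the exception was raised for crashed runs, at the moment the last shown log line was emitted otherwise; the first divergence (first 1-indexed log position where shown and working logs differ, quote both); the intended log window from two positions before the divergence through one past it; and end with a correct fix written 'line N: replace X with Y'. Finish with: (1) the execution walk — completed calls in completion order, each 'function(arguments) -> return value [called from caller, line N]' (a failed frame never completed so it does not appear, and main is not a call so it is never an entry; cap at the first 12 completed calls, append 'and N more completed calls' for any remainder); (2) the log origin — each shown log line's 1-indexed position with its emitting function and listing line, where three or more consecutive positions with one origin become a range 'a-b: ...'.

Answer: the defect is in merge_totals at line 25.
Key fact: The log first diverges at position 7: the faulty run prints 'verify_load: inputs 3 and 6' where the working version prints 'verify_load: inputs 6 and 3'.
Call chain: main.
First divergence: position 7 — the shown line 'verify_load: inputs 3 and 6' should read 'verify_load: inputs 6 and 3'.
Intended log window:
  5: hit index 2
  6: hit index 2
  7: verify_load: inputs 6 and 3
  8: checkpoint: 2
Execution walk:
  sum_active([2, 6, 3, 6], 3) -> 2  [called from tally_events, line 10]
  tally_events([2, 6, 3, 6], 3) -> 6  [called from merge_totals, line 23]
  verify_load(3, 6) -> 0  [called from merge_totals, line 25]
  merge_totals([2, 6, 3, 6], 3) -> 0  [called from main, line 31]
Log origin:
  1 — main, line 30
  2 — merge_totals, line 22
  3 — tally_events, line 9
  4 — sum_active, line 2
  5 — sum_active, line 5
  6 — tally_events, line 11
  7 — verify_load, line 16
  8 — main, line 32
A correct fix: line 25: replace `verify_load(3, top)` with `verify_load(top, 3)`.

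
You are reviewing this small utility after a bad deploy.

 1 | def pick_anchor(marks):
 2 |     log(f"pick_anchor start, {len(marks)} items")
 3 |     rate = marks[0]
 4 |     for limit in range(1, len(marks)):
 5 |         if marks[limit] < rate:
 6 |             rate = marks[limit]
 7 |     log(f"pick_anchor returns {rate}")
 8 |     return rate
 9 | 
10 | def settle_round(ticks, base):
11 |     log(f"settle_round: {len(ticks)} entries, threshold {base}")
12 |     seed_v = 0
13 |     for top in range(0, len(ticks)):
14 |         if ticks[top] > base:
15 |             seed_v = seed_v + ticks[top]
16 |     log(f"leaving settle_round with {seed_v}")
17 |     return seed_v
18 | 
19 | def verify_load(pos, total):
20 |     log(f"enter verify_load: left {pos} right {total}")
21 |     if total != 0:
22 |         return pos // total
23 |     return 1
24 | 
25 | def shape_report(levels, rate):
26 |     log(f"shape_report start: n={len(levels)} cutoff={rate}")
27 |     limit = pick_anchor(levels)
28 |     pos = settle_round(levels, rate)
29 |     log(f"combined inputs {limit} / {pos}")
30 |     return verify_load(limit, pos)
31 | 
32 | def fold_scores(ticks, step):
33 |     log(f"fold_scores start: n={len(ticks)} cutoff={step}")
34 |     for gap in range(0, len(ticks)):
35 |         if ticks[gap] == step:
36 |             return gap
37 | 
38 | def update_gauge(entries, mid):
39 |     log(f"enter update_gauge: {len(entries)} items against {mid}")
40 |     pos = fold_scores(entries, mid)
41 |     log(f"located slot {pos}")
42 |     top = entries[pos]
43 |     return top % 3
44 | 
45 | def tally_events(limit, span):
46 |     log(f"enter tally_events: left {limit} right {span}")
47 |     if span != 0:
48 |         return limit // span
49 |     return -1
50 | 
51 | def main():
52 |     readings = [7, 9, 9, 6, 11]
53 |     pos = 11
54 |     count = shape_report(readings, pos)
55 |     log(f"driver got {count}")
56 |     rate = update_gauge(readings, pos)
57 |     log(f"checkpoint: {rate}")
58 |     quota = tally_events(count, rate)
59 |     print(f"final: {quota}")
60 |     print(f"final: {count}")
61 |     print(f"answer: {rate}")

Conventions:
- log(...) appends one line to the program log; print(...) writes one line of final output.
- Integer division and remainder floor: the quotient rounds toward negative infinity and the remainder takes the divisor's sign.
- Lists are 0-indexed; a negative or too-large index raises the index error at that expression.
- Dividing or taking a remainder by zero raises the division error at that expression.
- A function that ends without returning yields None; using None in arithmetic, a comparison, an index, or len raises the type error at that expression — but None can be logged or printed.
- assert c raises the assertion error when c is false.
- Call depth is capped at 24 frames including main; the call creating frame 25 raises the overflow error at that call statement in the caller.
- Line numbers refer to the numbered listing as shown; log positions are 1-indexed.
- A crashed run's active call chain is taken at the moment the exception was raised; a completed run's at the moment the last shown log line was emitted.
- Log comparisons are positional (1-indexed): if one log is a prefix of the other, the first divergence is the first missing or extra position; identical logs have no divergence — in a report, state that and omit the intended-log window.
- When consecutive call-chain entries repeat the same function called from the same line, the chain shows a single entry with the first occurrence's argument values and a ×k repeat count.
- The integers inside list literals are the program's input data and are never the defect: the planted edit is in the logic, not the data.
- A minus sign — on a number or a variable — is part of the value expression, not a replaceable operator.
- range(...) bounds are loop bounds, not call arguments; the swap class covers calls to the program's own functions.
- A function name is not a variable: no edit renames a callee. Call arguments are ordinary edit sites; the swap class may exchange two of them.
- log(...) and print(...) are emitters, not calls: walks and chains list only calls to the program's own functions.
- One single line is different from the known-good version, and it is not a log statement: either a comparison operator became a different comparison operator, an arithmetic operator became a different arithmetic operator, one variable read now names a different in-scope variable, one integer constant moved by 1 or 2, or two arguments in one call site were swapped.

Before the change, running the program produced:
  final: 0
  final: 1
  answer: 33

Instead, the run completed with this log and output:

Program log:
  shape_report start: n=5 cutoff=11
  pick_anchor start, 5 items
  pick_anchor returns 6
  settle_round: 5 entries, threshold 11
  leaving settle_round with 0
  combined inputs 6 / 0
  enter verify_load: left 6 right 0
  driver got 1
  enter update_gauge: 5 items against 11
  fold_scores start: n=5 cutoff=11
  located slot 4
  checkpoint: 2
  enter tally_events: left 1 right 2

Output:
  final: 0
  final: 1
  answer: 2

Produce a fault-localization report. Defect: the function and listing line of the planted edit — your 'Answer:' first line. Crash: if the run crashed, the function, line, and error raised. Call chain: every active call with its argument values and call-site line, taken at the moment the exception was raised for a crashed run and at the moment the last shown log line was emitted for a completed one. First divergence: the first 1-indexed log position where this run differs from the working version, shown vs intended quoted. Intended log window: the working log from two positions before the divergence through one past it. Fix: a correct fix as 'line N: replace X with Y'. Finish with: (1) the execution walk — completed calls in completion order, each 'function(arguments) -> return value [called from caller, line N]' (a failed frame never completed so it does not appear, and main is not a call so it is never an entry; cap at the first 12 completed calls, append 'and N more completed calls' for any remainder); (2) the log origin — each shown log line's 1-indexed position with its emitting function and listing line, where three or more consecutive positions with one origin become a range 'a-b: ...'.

Answer: the defect is in update_gauge at line 43.
Core observation: The earliest visible damage is log position 12 — 'checkpoint: 2' rather than the intended 'checkpoint: 33'.
Call chain: main -> tally_events(1, 2) (called at line 58).
First divergence: position 12 — the shown line 'checkpoint: 2' should read 'checkpoint: 33'.
Intended log window:
  10: fold_scores start: n=5 cutoff=11
  11: located slot 4
  12: checkpoint: 33
  13: enter tally_events: left 1 right 33
Execution walk:
  pick_anchor([7, 9, 9, 6, 11]) -> 6  [called from shape_report, line 27]
  settle_round([7, 9, 9, 6, 11], 11) -> 0  [called from shape_report, line 28]
  verify_load(6, 0) -> 1  [called from shape_report, line 30]
  shape_report([7, 9, 9, 6, 11], 11) -> 1  [called from main, line 54]
  fold_scores([7, 9, 9, 6, 11], 11) -> 4  [called from update_gauge, line 40]
  update_gauge([7, 9, 9, 6, 11], 11) -> 2  [called from main, line 56]
  tally_events(1, 2) -> 0  [called from main, line 58]
Log origins:
  1 — shape_report, line 26
  2 — pick_anchor, line 2
  3 — pick_anchor, line 7
  4 — settle_round, line 11
  5 — settle_round, line 16
  6 — shape_report, line 29
  7 — verify_load, line 20
  8 — main, line 55
  9 — update_gauge, line 39
  10 — fold_scores, line 33
  11 — update_gauge, line 41
  12 — main, line 57
  13 — tally_events, line 46
A correct fix: line 43: replace `%` with `*`.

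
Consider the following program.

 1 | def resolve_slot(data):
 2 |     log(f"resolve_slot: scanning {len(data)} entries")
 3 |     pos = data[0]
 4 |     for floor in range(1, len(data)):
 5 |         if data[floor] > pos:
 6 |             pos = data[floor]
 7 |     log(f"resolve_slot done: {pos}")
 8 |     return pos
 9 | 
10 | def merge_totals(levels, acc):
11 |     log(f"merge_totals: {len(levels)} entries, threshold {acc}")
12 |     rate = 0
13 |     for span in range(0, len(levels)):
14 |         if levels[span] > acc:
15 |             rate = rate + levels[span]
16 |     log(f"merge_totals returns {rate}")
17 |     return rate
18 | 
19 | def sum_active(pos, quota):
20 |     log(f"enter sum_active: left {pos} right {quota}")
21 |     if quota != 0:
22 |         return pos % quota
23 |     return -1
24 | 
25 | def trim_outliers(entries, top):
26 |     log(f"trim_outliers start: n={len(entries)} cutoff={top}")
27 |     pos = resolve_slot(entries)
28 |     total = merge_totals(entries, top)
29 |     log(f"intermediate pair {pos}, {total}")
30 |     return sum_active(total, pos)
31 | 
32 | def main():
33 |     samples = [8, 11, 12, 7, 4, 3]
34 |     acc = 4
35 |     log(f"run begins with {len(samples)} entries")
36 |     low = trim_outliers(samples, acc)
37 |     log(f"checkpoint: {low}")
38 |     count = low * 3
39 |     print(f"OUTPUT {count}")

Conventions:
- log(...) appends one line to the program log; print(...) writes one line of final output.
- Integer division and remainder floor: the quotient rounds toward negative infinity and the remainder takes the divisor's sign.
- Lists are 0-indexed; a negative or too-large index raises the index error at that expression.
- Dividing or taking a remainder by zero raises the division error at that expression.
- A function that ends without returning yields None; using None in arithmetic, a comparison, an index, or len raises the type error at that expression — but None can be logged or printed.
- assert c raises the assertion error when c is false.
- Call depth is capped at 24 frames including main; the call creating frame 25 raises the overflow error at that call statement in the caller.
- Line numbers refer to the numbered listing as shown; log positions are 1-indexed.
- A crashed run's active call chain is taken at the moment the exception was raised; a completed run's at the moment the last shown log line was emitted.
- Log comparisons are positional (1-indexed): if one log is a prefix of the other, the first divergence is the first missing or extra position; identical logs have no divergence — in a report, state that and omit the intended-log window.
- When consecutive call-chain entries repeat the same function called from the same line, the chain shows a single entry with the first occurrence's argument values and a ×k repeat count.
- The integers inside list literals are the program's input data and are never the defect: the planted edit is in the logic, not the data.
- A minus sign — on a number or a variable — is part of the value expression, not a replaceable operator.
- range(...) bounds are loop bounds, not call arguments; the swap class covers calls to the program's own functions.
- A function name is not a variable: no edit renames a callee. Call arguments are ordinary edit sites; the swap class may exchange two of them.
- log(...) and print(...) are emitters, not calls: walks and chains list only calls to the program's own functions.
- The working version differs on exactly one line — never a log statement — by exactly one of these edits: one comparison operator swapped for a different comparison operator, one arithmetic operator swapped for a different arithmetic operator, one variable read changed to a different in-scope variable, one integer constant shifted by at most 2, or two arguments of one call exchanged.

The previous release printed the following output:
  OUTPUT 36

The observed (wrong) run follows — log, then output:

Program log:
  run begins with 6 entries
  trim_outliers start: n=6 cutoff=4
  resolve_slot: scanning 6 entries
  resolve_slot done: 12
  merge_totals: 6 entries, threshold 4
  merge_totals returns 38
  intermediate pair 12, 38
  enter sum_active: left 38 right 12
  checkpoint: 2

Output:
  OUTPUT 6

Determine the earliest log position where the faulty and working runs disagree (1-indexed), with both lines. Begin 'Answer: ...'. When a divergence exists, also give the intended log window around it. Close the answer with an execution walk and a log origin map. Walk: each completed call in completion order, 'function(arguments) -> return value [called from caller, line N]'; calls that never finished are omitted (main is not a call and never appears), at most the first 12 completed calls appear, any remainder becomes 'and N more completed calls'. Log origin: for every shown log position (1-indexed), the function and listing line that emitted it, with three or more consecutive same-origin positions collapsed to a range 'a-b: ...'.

Answer: position 8; shown 'enter sum_active: left 38 right 12' vs intended 'enter sum_active: left 12 right 38'.
Intended log window:
  6: merge_totals returns 38
  7: intermediate pair 12, 38
  8: enter sum_active: left 12 right 38
  9: checkpoint: 12
Execution walk:
  resolve_slot([8, 11, 12, 7, 4, 3]) -> 12  [called from trim_outliers, line 27]
  merge_totals([8, 11, 12, 7, 4, 3], 4) -> 38  [called from trim_outliers, line 28]
  sum_active(38, 12) -> 2  [called from trim_outliers, line 30]
  trim_outliers([8, 11, 12, 7, 4, 3], 4) -> 2  [called from main, line 36]
Log line origins:
  1: emitted by main (line 35)
  2: emitted by trim_outliers (line 26)
  3: emitted by resolve_slot (line 2)
  4: emitted by resolve_slot (line 7)
  5: emitted by merge_totals (line 11)
  6: emitted by merge_totals (line 16)
  7: emitted by trim_outliers (line 29)
  8: emitted by sum_active (line 20)
  9: emitted by main (line 37)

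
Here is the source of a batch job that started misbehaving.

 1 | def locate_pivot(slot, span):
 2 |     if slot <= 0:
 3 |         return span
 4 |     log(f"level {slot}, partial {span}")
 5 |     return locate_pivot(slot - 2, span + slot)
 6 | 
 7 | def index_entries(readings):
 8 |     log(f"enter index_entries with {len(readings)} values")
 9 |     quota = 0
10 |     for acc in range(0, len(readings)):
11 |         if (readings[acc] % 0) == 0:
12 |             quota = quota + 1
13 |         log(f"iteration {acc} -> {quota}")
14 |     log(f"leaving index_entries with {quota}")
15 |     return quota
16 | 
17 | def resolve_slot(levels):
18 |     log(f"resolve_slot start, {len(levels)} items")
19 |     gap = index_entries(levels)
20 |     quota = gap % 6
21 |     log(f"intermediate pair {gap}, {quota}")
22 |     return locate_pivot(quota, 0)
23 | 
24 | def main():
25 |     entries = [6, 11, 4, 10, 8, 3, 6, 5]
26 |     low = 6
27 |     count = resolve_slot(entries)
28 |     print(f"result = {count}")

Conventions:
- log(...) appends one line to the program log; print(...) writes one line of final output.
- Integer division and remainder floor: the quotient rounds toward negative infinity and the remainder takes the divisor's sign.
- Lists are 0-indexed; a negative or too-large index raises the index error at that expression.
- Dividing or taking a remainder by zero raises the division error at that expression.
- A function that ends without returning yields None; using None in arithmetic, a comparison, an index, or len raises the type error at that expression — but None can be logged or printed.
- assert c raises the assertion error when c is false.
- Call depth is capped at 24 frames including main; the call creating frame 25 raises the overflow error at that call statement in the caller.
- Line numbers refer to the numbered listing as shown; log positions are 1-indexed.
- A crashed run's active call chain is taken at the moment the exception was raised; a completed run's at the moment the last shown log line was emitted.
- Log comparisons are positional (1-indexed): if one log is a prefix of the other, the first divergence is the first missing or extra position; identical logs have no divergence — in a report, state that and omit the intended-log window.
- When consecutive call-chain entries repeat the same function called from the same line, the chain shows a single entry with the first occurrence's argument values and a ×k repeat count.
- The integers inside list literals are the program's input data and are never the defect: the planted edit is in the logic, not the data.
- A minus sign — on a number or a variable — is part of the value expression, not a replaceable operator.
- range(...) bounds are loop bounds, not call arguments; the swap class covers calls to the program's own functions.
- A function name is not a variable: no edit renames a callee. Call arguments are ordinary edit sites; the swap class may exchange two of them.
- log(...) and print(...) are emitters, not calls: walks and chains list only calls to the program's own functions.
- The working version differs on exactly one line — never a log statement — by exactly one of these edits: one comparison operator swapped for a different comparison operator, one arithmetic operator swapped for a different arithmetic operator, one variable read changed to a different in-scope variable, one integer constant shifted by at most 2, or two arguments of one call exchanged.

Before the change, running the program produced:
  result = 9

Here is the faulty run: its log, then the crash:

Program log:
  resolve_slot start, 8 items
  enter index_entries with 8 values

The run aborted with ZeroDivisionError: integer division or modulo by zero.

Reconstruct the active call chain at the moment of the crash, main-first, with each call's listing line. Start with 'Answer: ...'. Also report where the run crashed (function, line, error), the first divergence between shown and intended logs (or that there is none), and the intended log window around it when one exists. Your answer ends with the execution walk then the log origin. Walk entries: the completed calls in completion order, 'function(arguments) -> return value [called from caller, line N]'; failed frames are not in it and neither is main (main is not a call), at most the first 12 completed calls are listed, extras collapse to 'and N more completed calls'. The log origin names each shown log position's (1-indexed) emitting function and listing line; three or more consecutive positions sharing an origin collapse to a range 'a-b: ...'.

Answer: main -> resolve_slot (called at line 27) -> index_entries (called at line 19).
Key observation: After 2 matching log lines the faulty run goes silent, while the working version continues with 'iteration 0 -> 1'.
Crash: index_entries, line 11, ZeroDivisionError.
First divergence: position 3 — after 2 matching lines the faulty run goes silent; intended next line 'iteration 0 -> 1'.
Intended log window:
  1: resolve_slot start, 8 items
  2: enter index_entries with 8 values
  3: iteration 0 -> 1
  4: iteration 1 -> 1
Execution walk:
  (no call completed)
Log line origins:
  1: from resolve_slot, line 18
  2: from index_entries, line 8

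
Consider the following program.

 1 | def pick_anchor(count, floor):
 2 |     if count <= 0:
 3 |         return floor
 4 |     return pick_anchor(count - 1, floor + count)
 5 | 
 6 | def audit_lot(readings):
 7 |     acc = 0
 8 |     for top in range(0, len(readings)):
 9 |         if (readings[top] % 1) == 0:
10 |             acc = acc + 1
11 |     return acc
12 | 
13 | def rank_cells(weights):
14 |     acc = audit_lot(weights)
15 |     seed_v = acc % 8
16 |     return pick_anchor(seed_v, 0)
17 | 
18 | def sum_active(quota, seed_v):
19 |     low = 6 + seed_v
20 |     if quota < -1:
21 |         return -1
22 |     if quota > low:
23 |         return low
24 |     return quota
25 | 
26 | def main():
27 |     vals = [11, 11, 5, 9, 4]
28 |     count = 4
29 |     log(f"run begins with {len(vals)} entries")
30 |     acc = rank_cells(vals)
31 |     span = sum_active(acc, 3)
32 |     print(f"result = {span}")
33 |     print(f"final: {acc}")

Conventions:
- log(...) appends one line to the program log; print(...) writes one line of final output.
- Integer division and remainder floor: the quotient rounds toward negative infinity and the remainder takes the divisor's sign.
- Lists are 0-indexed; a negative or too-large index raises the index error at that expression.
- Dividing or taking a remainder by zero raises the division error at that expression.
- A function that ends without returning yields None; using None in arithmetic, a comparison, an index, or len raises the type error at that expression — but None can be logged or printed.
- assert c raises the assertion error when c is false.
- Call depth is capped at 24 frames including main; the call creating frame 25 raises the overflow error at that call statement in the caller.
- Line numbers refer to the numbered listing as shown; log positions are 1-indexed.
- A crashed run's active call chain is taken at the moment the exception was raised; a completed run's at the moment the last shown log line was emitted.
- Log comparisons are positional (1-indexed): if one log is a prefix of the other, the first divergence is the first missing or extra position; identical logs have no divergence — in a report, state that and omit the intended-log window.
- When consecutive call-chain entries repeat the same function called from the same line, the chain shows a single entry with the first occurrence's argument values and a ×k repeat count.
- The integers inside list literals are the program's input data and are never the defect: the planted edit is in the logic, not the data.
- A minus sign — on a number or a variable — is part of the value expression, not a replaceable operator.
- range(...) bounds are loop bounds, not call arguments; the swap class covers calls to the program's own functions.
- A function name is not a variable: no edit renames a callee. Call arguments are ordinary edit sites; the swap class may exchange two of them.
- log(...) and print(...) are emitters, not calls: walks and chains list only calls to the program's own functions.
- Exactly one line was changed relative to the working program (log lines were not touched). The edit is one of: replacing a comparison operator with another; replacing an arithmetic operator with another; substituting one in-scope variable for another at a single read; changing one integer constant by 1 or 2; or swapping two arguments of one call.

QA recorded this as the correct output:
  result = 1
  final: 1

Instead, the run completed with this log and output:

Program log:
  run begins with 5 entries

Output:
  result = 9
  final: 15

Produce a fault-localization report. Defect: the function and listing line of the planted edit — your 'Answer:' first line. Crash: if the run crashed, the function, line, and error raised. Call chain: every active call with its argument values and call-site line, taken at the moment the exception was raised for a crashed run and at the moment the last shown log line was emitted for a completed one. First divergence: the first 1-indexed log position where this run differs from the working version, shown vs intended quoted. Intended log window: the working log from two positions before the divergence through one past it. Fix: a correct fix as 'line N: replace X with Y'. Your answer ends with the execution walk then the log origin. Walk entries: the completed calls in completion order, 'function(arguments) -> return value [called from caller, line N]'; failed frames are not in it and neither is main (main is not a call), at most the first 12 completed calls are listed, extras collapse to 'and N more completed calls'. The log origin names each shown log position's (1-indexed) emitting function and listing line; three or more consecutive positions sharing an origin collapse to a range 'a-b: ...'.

Answer: the defect is in audit_lot at line 9.
Key observation: Every logged value matches the working version; the printed result is what differs.
Call chain: main.
First divergence: none; the two logs match at every position.
Execution walk:
  audit_lot([11, 11, 5, 9, 4]) -> 5  [called from rank_cells, line 14]
  pick_anchor(0, 15) -> 15  [called from pick_anchor, line 4]
  pick_anchor(1, 14) -> 15  [called from pick_anchor, line 4]
  pick_anchor(2, 12) -> 15  [called from pick_anchor, line 4]
  pick_anchor(3, 9) -> 15  [called from pick_anchor, line 4]
  pick_anchor(4, 5) -> 15  [called from pick_anchor, line 4]
  pick_anchor(5, 0) -> 15  [called from rank_cells, line 16]
  rank_cells([11, 11, 5, 9, 4]) -> 15  [called from main, line 30]
  sum_active(15, 3) -> 9  [called from main, line 31]
Origin of each log line:
  1 — main, line 29
A correct fix: line 9: replace `1` with `2`.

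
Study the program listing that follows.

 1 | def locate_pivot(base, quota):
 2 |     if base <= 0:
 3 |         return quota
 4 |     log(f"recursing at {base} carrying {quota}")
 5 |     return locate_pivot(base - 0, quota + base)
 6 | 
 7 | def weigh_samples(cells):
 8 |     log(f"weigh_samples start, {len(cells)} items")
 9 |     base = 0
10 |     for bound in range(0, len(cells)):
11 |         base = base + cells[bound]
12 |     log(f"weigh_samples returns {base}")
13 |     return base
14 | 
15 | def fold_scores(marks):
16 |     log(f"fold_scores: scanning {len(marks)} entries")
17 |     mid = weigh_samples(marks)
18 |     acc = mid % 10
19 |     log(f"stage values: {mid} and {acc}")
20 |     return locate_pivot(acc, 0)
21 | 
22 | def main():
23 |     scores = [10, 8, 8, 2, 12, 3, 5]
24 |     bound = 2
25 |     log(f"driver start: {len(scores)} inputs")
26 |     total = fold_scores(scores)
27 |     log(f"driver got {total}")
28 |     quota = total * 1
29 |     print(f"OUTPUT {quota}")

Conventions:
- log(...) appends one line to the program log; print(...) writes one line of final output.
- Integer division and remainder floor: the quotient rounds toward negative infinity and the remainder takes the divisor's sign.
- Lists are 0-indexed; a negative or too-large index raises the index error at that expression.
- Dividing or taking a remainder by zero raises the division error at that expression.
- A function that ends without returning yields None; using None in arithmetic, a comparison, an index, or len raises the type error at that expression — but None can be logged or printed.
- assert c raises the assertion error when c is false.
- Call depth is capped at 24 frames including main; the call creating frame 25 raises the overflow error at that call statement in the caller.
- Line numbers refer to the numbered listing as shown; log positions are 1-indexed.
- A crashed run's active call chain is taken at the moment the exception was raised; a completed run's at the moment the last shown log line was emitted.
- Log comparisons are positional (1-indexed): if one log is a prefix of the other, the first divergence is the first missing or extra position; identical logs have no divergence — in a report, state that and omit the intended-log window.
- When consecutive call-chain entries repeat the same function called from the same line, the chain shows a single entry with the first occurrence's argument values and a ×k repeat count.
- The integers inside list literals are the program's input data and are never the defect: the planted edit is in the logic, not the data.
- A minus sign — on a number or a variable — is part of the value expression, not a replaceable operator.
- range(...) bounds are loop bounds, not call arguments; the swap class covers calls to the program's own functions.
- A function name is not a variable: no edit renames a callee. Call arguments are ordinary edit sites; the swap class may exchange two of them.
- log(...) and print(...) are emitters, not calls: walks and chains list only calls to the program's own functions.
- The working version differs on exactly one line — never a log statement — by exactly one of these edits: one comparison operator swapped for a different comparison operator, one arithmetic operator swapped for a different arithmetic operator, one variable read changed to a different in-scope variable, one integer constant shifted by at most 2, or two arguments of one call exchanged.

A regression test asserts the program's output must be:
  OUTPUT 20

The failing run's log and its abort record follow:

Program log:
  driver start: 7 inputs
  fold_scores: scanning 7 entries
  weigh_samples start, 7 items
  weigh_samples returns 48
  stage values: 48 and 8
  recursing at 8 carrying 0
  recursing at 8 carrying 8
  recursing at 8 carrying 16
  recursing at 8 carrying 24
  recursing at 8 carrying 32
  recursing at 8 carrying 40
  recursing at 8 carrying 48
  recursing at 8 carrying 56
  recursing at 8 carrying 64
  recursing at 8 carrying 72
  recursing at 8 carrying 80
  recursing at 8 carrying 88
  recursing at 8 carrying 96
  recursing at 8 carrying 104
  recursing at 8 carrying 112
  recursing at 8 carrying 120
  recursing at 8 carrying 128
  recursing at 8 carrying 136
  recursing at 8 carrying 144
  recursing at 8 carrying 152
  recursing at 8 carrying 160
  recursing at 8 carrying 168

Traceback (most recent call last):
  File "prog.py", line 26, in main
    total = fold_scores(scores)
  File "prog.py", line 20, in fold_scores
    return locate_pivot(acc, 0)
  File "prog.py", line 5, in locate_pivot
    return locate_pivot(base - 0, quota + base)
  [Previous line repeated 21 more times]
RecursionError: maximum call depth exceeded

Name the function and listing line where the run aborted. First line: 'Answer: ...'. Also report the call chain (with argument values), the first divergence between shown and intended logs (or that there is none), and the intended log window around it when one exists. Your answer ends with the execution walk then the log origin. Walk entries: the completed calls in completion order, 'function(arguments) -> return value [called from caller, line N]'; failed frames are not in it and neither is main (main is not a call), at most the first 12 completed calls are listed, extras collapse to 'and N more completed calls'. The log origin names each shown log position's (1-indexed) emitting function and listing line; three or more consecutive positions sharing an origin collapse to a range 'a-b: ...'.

Answer: the error was raised in locate_pivot, line 5.
The tell: The earliest visible damage is log position 7 — 'recursing at 8 carrying 8' rather than the intended 'recursing at 6 carrying 8'.
Call chain: main -> fold_scores([10, 8, 8, 2, 12, 3, 5]) (called at line 26) -> locate_pivot(8, 0) (called at line 20) -> locate_pivot(8, 8) (called at line 5) ×21.
First divergence: position 7; shown 'recursing at 8 carrying 8' vs intended 'recursing at 6 carrying 8'.
Intended log window:
  5: stage values: 48 and 8
  6: recursing at 8 carrying 0
  7: recursing at 6 carrying 8
  8: recursing at 4 carrying 14
Execution walk:
  weigh_samples([10, 8, 8, 2, 12, 3, 5]) -> 48  [called from fold_scores, line 17]
Origin of each log line:
  1: logged in main at line 25
  2: logged in fold_scores at line 16
  3: logged in weigh_samples at line 8
  4: logged in weigh_samples at line 12
  5: logged in fold_scores at line 19
  6-27: logged in locate_pivot at line 4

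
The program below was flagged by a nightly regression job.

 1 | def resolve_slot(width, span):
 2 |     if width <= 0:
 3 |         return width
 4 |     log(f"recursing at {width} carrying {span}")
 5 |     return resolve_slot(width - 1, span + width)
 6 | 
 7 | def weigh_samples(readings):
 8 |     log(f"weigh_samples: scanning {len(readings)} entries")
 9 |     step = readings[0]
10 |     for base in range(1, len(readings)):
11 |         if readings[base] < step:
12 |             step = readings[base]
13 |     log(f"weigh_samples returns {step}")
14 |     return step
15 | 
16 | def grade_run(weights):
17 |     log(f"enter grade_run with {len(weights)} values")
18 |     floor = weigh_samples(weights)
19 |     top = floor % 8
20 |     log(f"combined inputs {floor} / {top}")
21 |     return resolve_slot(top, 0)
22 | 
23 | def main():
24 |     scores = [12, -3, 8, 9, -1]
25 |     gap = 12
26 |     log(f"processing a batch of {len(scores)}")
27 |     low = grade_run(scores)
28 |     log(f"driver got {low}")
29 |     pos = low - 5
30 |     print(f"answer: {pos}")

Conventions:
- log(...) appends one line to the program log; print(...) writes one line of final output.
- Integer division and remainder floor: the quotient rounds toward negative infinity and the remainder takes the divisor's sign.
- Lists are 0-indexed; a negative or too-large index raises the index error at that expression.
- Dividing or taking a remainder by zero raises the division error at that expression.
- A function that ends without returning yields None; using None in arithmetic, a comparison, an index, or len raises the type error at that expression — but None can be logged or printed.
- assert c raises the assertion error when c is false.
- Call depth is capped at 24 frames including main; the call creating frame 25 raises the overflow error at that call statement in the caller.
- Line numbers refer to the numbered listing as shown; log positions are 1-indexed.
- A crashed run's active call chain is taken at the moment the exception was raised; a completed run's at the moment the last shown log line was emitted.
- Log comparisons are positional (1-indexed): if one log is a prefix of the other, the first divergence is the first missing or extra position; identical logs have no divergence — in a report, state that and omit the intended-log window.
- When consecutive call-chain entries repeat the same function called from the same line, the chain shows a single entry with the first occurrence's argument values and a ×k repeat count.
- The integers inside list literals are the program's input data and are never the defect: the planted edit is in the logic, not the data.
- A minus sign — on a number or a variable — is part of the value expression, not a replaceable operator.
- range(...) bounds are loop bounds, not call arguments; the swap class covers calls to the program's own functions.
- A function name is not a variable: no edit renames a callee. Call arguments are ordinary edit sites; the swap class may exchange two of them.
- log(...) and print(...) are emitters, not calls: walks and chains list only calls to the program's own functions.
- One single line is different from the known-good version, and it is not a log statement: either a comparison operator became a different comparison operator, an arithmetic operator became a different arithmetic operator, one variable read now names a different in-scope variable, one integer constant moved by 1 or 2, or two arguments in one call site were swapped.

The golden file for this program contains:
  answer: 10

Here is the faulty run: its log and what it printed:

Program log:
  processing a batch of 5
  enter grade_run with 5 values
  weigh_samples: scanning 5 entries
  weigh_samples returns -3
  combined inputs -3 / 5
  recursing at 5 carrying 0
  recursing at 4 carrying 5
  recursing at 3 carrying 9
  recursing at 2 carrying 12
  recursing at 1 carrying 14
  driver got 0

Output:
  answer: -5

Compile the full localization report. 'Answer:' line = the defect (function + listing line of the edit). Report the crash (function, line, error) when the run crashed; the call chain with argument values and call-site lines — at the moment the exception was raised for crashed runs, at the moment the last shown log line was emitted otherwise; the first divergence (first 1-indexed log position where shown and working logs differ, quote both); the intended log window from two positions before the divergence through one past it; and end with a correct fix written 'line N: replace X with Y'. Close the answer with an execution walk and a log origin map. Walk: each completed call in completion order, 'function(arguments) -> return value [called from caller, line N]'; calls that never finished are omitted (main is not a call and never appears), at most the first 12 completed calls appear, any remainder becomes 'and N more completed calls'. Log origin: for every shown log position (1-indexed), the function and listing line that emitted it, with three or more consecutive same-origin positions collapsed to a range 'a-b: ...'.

Answer: the defect is in resolve_slot at line 3.
Key observation: At log position 11 the runs split — shown 'driver got 0', but the working version logs 'driver got 15'.
Call chain: main.
First divergence: position 11 — shown 'driver got 0', intended 'driver got 15'.
Intended log window:
  9: recursing at 2 carrying 12
  10: recursing at 1 carrying 14
  11: driver got 15
Execution walk:
  weigh_samples([12, -3, 8, 9, -1]) -> -3  [called from grade_run, line 18]
  resolve_slot(0, 15) -> 0  [called from resolve_slot, line 5]
  resolve_slot(1, 14) -> 0  [called from resolve_slot, line 5]
  resolve_slot(2, 12) -> 0  [called from resolve_slot, line 5]
  resolve_slot(3, 9) -> 0  [called from resolve_slot, line 5]
  resolve_slot(4, 5) -> 0  [called from resolve_slot, line 5]
  resolve_slot(5, 0) -> 0  [called from grade_run, line 21]
  grade_run([12, -3, 8, 9, -1]) -> 0  [called from main, line 27]
Log origins:
  1: emitted by main (line 26)
  2: emitted by grade_run (line 17)
  3: emitted by weigh_samples (line 8)
  4: emitted by weigh_samples (line 13)
  5: emitted by grade_run (line 20)
  6-10: emitted by resolve_slot (line 4)
  11: emitted by main (line 28)
A correct fix: line 3: replace `width` with `span`.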